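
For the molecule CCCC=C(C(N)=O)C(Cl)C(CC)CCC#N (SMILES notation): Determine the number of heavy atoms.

Every atom symbol written in the SMILES (organic subset) is one heavy atom; implicit H are not written.
Heavy atoms by element → C:13, Cl:1, N:2, O:1.
Total: 17.

17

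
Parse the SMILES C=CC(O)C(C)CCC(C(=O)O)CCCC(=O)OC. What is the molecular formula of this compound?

Walk through each heavy atom and fill implicit hydrogens from standard valence (C 4, N 3, O 2, S 2, halogen 1):
  atom 1: C, bond orders sum to 2 (valence 4) → 2 H
  atom 2: C, bond orders sum to 3 (valence 4) → 1 H
  atom 3: C, bond orders sum to 3 (valence 4) → 1 H
  atom 4: O, bond orders sum to 1 (valence 2) → 1 H
  atom 5: C, bond orders sum to 3 (valence 4) → 1 H
  atom 6: C, bond orders sum to 1 (valence 4) → 3 H
  atom 7: C, bond orders sum to 2 (valence 4) → 2 H
  atom 8: C, bond orders sum to 2 (valence 4) → 2 H
  atom 9: C, bond orders sum to 3 (valence 4) → 1 H
  atom 10: C, bond orders sum to 4 (valence 4) → 0 H
  atom 11: O, bond orders sum to 2 (valence 2) → 0 H
  atom 12: O, bond orders sum to 1 (valence 2) → 1 H
  atom 13: C, bond orders sum to 2 (valence 4) → 2 H
  atom 14: C, bond orders sum to 2 (valence 4) → 2 H
  atom 15: C, bond orders sum to 2 (valence 4) → 2 H
  atom 16: C, bond orders sum to 4 (valence 4) → 0 H
  atom 17: O, bond orders sum to 2 (valence 2) → 0 H
  atom 18: O, bond orders sum to 2 (valence 2) → 0 H
  atom 19: C, bond orders sum to 1 (valence 4) → 3 H
Totals → C:14, H:24, O:5.
In Hill order: C14H24O5.

C14H24O5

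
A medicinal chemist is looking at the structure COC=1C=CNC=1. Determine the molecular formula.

Walk through each heavy atom and fill implicit hydrogens from standard valence (C 4, N 3, O 2, S 2, halogen 1):
  atom 1: C, bond orders sum to 1 (valence 4) → 3 H
  atom 2: O, bond orders sum to 2 (valence 2) → 0 H
  atom 3: C, bond orders sum to 4 (valence 4) → 0 H
  atom 4: C, bond orders sum to 3 (valence 4) → 1 H
  atom 5: C, bond orders sum to 3 (valence 4) → 1 H
  atom 6: N, bond orders sum to 2 (valence 3) → 1 H
  atom 7: C, bond orders sum to 3 (valence 4) → 1 H
Totals → C:5, H:7, N:1, O:1.
In Hill order: C5H7NO.

C5H7NO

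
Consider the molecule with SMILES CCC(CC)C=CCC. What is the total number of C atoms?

Count every carbon token in the SMILES (each C, including those in ring-closure positions and inside branches).
Carbon count: 9.

9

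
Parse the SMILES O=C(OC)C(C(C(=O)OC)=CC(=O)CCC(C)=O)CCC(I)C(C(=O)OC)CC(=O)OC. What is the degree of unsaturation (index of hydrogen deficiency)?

7

Molecular formula: C21H29IO10.
DoU = (2C + 2 + N − H − X) / 2, where X is the halogen count and O/S are ignored.
    = (2·21 + 2 + 0 − 29 − 1) / 2 = 14 / 2 = 7.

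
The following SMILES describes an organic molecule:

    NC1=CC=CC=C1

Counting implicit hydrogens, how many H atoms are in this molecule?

Walk through each heavy atom and fill implicit hydrogens from standard valence (C 4, N 3, O 2, S 2, halogen 1):
  atom 1: N, bond orders sum to 1 (valence 3) → 2 H
  atom 2: C, bond orders sum to 4 (valence 4) → 0 H
  atom 3: C, bond orders sum to 3 (valence 4) → 1 H
  atom 4: C, bond orders sum to 3 (valence 4) → 1 H
  atom 5: C, bond orders sum to 3 (valence 4) → 1 H
  atom 6: C, bond orders sum to 3 (valence 4) → 1 H
  atom 7: C, bond orders sum to 3 (valence 4) → 1 H
Total hydrogens: 7.

7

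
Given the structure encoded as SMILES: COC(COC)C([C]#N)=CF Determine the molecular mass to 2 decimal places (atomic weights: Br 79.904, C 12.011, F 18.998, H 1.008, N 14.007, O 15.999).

159.16 g/mol

First, the molecular formula is C7H10FNO2 (counting implicit H from valence).
  C: 7 × 12.011 = 84.077
  F: 1 × 18.998 = 18.998
  H: 10 × 1.008 = 10.080
  N: 1 × 14.007 = 14.007
  O: 2 × 15.999 = 31.998
Sum: 7×12.011 + 1×18.998 + 10×1.008 + 1×14.007 + 2×15.999 = 159.160 → 159.16 g/mol.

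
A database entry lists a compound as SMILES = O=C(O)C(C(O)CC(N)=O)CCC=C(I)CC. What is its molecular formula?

C11H18INO4

Walk through each heavy atom and fill implicit hydrogens from standard valence (C 4, N 3, O 2, S 2, halogen 1):
  atom 1: O, bond orders sum to 2 (valence 2) → 0 H
  atom 2: C, bond orders sum to 4 (valence 4) → 0 H
  atom 3: O, bond orders sum to 1 (valence 2) → 1 H
  atom 4: C, bond orders sum to 3 (valence 4) → 1 H
  atom 5: C, bond orders sum to 3 (valence 4) → 1 H
  atom 6: O, bond orders sum to 1 (valence 2) → 1 H
  atom 7: C, bond orders sum to 2 (valence 4) → 2 H
  atom 8: C, bond orders sum to 4 (valence 4) → 0 H
  atom 9: N, bond orders sum to 1 (valence 3) → 2 H
  atom 10: O, bond orders sum to 2 (valence 2) → 0 H
  atom 11: C, bond orders sum to 2 (valence 4) → 2 H
  atom 12: C, bond orders sum to 2 (valence 4) → 2 H
  atom 13: C, bond orders sum to 3 (valence 4) → 1 H
  atom 14: C, bond orders sum to 4 (valence 4) → 0 H
  atom 15: I (halogen, monovalent) → 0 H
  atom 16: C, bond orders sum to 2 (valence 4) → 2 H
  atom 17: C, bond orders sum to 1 (valence 4) → 3 H
Totals → C:11, H:18, I:1, N:1, O:4.
In Hill order: C11H18INO4.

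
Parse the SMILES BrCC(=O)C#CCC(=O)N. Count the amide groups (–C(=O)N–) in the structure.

1

The amide motif appears at heavy-atom position 8 in the SMILES.
Other groups present: 1 alkyne, 1 ketone.
Amide count: 1.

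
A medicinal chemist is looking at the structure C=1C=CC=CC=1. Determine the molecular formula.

C6H6

Walk through each heavy atom and fill implicit hydrogens from standard valence (C 4, N 3, O 2, S 2, halogen 1):
  atom 1: C, bond orders sum to 3 (valence 4) → 1 H
  atom 2: C, bond orders sum to 3 (valence 4) → 1 H
  atom 3: C, bond orders sum to 3 (valence 4) → 1 H
  atom 4: C, bond orders sum to 3 (valence 4) → 1 H
  atom 5: C, bond orders sum to 3 (valence 4) → 1 H
  atom 6: C, bond orders sum to 3 (valence 4) → 1 H
Totals → C:6, H:6.
In Hill order: C6H6.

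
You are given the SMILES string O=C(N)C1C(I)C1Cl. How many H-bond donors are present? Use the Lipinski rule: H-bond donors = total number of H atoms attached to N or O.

Donors: find every N or O and count the H atoms it carries.
  atom 1 (O): bond orders sum to 2 → 0 H
  atom 3 (N): bond orders sum to 1 → 2 H
Lipinski HBD = 2.

2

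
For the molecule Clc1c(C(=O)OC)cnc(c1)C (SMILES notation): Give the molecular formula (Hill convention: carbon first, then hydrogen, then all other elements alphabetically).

Walk through each heavy atom and fill implicit hydrogens from standard valence (C 4, N 3, O 2, S 2, halogen 1); for lowercase aromatic atoms, an aromatic c carries 1 H when it has two neighbours and 0 H with three, and aromatic n carries 0 H:
  atom 1: Cl (halogen, monovalent) → 0 H
  atom 2: aromatic c, 3 neighbours → 0 H
  atom 3: aromatic c, 3 neighbours → 0 H
  atom 4: C, bond orders sum to 4 (valence 4) → 0 H
  atom 5: O, bond orders sum to 2 (valence 2) → 0 H
  atom 6: O, bond orders sum to 2 (valence 2) → 0 H
  atom 7: C, bond orders sum to 1 (valence 4) → 3 H
  atom 8: aromatic c, 2 neighbours → 1 H
  atom 9: aromatic n, 2 neighbours → 0 H
  atom 10: aromatic c, 3 neighbours → 0 H
  atom 11: aromatic c, 2 neighbours → 1 H
  atom 12: C, bond orders sum to 1 (valence 4) → 3 H
Totals → C:8, H:8, Cl:1, N:1, O:2.
In Hill order: C8H8ClNO2.

C8H8ClNO2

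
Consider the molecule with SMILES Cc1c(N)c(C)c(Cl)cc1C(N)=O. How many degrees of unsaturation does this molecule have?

5

Molecular formula: C9H11ClN2O.
DoU = (2C + 2 + N − H − X) / 2, where X is the halogen count and O/S are ignored.
    = (2·9 + 2 + 2 − 11 − 1) / 2 = 10 / 2 = 5.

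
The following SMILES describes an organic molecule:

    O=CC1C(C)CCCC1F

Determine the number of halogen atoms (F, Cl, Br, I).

Halogen atoms appear at heavy-atom position 10 (1×F).
Other groups present: 1 aldehyde.
Halogen count: 1.

1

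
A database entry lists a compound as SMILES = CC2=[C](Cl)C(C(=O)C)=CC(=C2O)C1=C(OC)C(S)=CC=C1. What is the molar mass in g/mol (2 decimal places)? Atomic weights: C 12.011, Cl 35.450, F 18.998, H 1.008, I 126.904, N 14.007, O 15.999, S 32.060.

First, the molecular formula is C16H15ClO3S (counting implicit H from valence).
  C: 16 × 12.011 = 192.176
  Cl: 1 × 35.450 = 35.450
  H: 15 × 1.008 = 15.120
  O: 3 × 15.999 = 47.997
  S: 1 × 32.060 = 32.060
Sum: 16×12.011 + 1×35.450 + 15×1.008 + 3×15.999 + 1×32.060 = 322.803 → 322.80 g/mol.

322.80 g/mol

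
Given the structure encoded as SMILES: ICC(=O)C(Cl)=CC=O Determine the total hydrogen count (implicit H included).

4

Walk through each heavy atom and fill implicit hydrogens from standard valence (C 4, N 3, O 2, S 2, halogen 1):
  atom 1: I (halogen, monovalent) → 0 H
  atom 2: C, bond orders sum to 2 (valence 4) → 2 H
  atom 3: C, bond orders sum to 4 (valence 4) → 0 H
  atom 4: O, bond orders sum to 2 (valence 2) → 0 H
  atom 5: C, bond orders sum to 4 (valence 4) → 0 H
  atom 6: Cl (halogen, monovalent) → 0 H
  atom 7: C, bond orders sum to 3 (valence 4) → 1 H
  atom 8: C, bond orders sum to 3 (valence 4) → 1 H
  atom 9: O, bond orders sum to 2 (valence 2) → 0 H
Total hydrogens: 4.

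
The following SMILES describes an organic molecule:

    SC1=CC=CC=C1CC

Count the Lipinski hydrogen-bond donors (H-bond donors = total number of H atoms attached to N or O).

0

Donors: find every N or O and count the H atoms it carries.
  (no N or O atoms present)
Lipinski HBD = 0.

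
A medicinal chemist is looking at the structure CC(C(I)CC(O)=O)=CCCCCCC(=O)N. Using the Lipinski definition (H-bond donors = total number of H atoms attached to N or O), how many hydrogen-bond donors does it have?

3

Donors: find every N or O and count the H atoms it carries.
  atom 7 (O): bond orders sum to 1 → 1 H
  atom 8 (O): bond orders sum to 2 → 0 H
  atom 16 (O): bond orders sum to 2 → 0 H
  atom 17 (N): bond orders sum to 1 → 2 H
Lipinski HBD = 3.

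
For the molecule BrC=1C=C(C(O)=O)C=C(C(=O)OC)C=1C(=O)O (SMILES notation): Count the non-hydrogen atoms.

Every atom symbol written in the SMILES (organic subset) is one heavy atom; implicit H are not written.
Heavy atoms by element → Br:1, C:10, O:6.
Total: 17.

17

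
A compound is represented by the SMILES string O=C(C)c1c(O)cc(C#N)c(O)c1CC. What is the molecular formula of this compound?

Walk through each heavy atom and fill implicit hydrogens from standard valence (C 4, N 3, O 2, S 2, halogen 1); for lowercase aromatic atoms, an aromatic c carries 1 H when it has two neighbours and 0 H with three, and aromatic n carries 0 H:
  atom 1: O, bond orders sum to 2 (valence 2) → 0 H
  atom 2: C, bond orders sum to 4 (valence 4) → 0 H
  atom 3: C, bond orders sum to 1 (valence 4) → 3 H
  atom 4: aromatic c, 3 neighbours → 0 H
  atom 5: aromatic c, 3 neighbours → 0 H
  atom 6: O, bond orders sum to 1 (valence 2) → 1 H
  atom 7: aromatic c, 2 neighbours → 1 H
  atom 8: aromatic c, 3 neighbours → 0 H
  atom 9: C, bond orders sum to 4 (valence 4) → 0 H
  atom 10: N, bond orders sum to 3 (valence 3) → 0 H
  atom 11: aromatic c, 3 neighbours → 0 H
  atom 12: O, bond orders sum to 1 (valence 2) → 1 H
  atom 13: aromatic c, 3 neighbours → 0 H
  atom 14: C, bond orders sum to 2 (valence 4) → 2 H
  atom 15: C, bond orders sum to 1 (valence 4) → 3 H
Totals → C:11, H:11, N:1, O:3.

C11H11NO3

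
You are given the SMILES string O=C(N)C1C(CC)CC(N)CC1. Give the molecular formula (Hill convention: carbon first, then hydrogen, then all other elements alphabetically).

Walk through each heavy atom and fill implicit hydrogens from standard valence (C 4, N 3, O 2, S 2, halogen 1):
  atom 1: O, bond orders sum to 2 (valence 2) → 0 H
  atom 2: C, bond orders sum to 4 (valence 4) → 0 H
  atom 3: N, bond orders sum to 1 (valence 3) → 2 H
  atom 4: C, bond orders sum to 3 (valence 4) → 1 H
  atom 5: C, bond orders sum to 3 (valence 4) → 1 H
  atom 6: C, bond orders sum to 2 (valence 4) → 2 H
  atom 7: C, bond orders sum to 1 (valence 4) → 3 H
  atom 8: C, bond orders sum to 2 (valence 4) → 2 H
  atom 9: C, bond orders sum to 3 (valence 4) → 1 H
  atom 10: N, bond orders sum to 1 (valence 3) → 2 H
  atom 11: C, bond orders sum to 2 (valence 4) → 2 H
  atom 12: C, bond orders sum to 2 (valence 4) → 2 H
Totals → C:9, H:18, N:2, O:1.

C9H18N2O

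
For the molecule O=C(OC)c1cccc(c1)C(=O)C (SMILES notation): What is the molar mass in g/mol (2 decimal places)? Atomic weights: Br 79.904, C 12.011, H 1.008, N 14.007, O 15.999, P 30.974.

178.19 g/mol

First, the molecular formula is C10H10O3 (counting implicit H from valence).
  C: 10 × 12.011 = 120.110
  H: 10 × 1.008 = 10.080
  O: 3 × 15.999 = 47.997
Sum: 10×12.011 + 10×1.008 + 3×15.999 = 178.187 → 178.19 g/mol.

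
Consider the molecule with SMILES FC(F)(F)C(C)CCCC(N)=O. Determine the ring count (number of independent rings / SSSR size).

0

In SMILES, each pair of matching ring-closure digits denotes one ring-closing bond; the number of such bonds equals the number of independent rings.
Ring-closure bonds here: 0.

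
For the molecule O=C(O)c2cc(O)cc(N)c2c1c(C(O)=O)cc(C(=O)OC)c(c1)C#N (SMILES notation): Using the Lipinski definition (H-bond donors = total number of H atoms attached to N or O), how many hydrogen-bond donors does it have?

Donors: find every N or O and count the H atoms it carries.
  atom 1 (O): bond orders sum to 2 → 0 H
  atom 3 (O): bond orders sum to 1 → 1 H
  atom 7 (O): bond orders sum to 1 → 1 H
  atom 10 (N): bond orders sum to 1 → 2 H
  atom 15 (O): bond orders sum to 1 → 1 H
  atom 16 (O): bond orders sum to 2 → 0 H
  atom 20 (O): bond orders sum to 2 → 0 H
  atom 21 (O): bond orders sum to 2 → 0 H
  atom 26 (N): bond orders sum to 3 → 0 H
Lipinski HBD = 5.

5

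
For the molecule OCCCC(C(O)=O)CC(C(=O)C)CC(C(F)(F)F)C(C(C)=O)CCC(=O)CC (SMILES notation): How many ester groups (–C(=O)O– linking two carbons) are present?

Scan the SMILES for the ester motif — none present.
Groups that are present: 1 carboxylic acid, 1 hydroxyl, 3 ketone.

0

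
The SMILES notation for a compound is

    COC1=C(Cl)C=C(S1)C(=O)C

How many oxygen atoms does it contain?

Scan the SMILES for O atoms (remember two-letter symbols like Cl and Br are single atoms).
Oxygen count: 2.

2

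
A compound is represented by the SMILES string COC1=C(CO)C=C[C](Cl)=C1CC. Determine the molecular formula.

Walk through each heavy atom and fill implicit hydrogens from standard valence (C 4, N 3, O 2, S 2, halogen 1):
  atom 1: C, bond orders sum to 1 (valence 4) → 3 H
  atom 2: O, bond orders sum to 2 (valence 2) → 0 H
  atom 3: C, bond orders sum to 4 (valence 4) → 0 H
  atom 4: C, bond orders sum to 4 (valence 4) → 0 H
  atom 5: C, bond orders sum to 2 (valence 4) → 2 H
  atom 6: O, bond orders sum to 1 (valence 2) → 1 H
  atom 7: C, bond orders sum to 3 (valence 4) → 1 H
  atom 8: C, bond orders sum to 3 (valence 4) → 1 H
  atom 9: C with explicit H count 0
  atom 10: Cl (halogen, monovalent) → 0 H
  atom 11: C, bond orders sum to 4 (valence 4) → 0 H
  atom 12: C, bond orders sum to 2 (valence 4) → 2 H
  atom 13: C, bond orders sum to 1 (valence 4) → 3 H
Totals → C:10, H:13, Cl:1, O:2.

C10H13ClO2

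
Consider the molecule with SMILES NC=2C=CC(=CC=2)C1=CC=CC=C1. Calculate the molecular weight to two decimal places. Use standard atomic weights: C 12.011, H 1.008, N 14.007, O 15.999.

169.23 g/mol

First, the molecular formula is C12H11N (counting implicit H from valence).
  C: 12 × 12.011 = 144.132
  H: 11 × 1.008 = 11.088
  N: 1 × 14.007 = 14.007
Sum: 12×12.011 + 11×1.008 + 1×14.007 = 169.227 → 169.23 g/mol.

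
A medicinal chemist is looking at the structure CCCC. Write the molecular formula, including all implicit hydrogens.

C4H10

Walk through each heavy atom and fill implicit hydrogens from standard valence (C 4, N 3, O 2, S 2, halogen 1):
  atom 1: C, bond orders sum to 1 (valence 4) → 3 H
  atom 2: C, bond orders sum to 2 (valence 4) → 2 H
  atom 3: C, bond orders sum to 2 (valence 4) → 2 H
  atom 4: C, bond orders sum to 1 (valence 4) → 3 H
Totals → C:4, H:10.
In Hill order: C4H10.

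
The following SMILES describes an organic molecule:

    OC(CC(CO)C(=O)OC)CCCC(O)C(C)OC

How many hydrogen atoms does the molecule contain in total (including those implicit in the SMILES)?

26

Walk through each heavy atom and fill implicit hydrogens from standard valence (C 4, N 3, O 2, S 2, halogen 1):
  atom 1: O, bond orders sum to 1 (valence 2) → 1 H
  atom 2: C, bond orders sum to 3 (valence 4) → 1 H
  atom 3: C, bond orders sum to 2 (valence 4) → 2 H
  atom 4: C, bond orders sum to 3 (valence 4) → 1 H
  atom 5: C, bond orders sum to 2 (valence 4) → 2 H
  atom 6: O, bond orders sum to 1 (valence 2) → 1 H
  atom 7: C, bond orders sum to 4 (valence 4) → 0 H
  atom 8: O, bond orders sum to 2 (valence 2) → 0 H
  atom 9: O, bond orders sum to 2 (valence 2) → 0 H
  atom 10: C, bond orders sum to 1 (valence 4) → 3 H
  atom 11: C, bond orders sum to 2 (valence 4) → 2 H
  atom 12: C, bond orders sum to 2 (valence 4) → 2 H
  atom 13: C, bond orders sum to 2 (valence 4) → 2 H
  atom 14: C, bond orders sum to 3 (valence 4) → 1 H
  atom 15: O, bond orders sum to 1 (valence 2) → 1 H
  atom 16: C, bond orders sum to 3 (valence 4) → 1 H
  atom 17: C, bond orders sum to 1 (valence 4) → 3 H
  atom 18: O, bond orders sum to 2 (valence 2) → 0 H
  atom 19: C, bond orders sum to 1 (valence 4) → 3 H
Total hydrogens: 26.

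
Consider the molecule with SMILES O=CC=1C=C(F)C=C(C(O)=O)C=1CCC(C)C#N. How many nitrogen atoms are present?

1

Scan the SMILES for N atoms (remember two-letter symbols like Cl and Br are single atoms).
Nitrogen count: 1.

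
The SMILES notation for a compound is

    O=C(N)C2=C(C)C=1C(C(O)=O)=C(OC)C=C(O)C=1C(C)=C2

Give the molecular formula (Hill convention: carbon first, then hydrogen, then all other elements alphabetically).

C15H15NO5

Walk through each heavy atom and fill implicit hydrogens from standard valence (C 4, N 3, O 2, S 2, halogen 1):
  atom 1: O, bond orders sum to 2 (valence 2) → 0 H
  atom 2: C, bond orders sum to 4 (valence 4) → 0 H
  atom 3: N, bond orders sum to 1 (valence 3) → 2 H
  atom 4: C, bond orders sum to 4 (valence 4) → 0 H
  atom 5: C, bond orders sum to 4 (valence 4) → 0 H
  atom 6: C, bond orders sum to 1 (valence 4) → 3 H
  atom 7: C, bond orders sum to 4 (valence 4) → 0 H
  atom 8: C, bond orders sum to 4 (valence 4) → 0 H
  atom 9: C, bond orders sum to 4 (valence 4) → 0 H
  atom 10: O, bond orders sum to 1 (valence 2) → 1 H
  atom 11: O, bond orders sum to 2 (valence 2) → 0 H
  atom 12: C, bond orders sum to 4 (valence 4) → 0 H
  atom 13: O, bond orders sum to 2 (valence 2) → 0 H
  atom 14: C, bond orders sum to 1 (valence 4) → 3 H
  atom 15: C, bond orders sum to 3 (valence 4) → 1 H
  atom 16: C, bond orders sum to 4 (valence 4) → 0 H
  atom 17: O, bond orders sum to 1 (valence 2) → 1 H
  atom 18: C, bond orders sum to 4 (valence 4) → 0 H
  atom 19: C, bond orders sum to 4 (valence 4) → 0 H
  atom 20: C, bond orders sum to 1 (valence 4) → 3 H
  atom 21: C, bond orders sum to 3 (valence 4) → 1 H
Totals → C:15, H:15, N:1, O:5.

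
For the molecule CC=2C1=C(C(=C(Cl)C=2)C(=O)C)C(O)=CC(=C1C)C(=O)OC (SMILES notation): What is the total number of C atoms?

Count every carbon token in the SMILES (each C, including those in ring-closure positions and inside branches).
Carbon count: 16.

16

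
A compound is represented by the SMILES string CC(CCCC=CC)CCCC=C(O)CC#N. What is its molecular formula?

Walk through each heavy atom and fill implicit hydrogens from standard valence (C 4, N 3, O 2, S 2, halogen 1):
  atom 1: C, bond orders sum to 1 (valence 4) → 3 H
  atom 2: C, bond orders sum to 3 (valence 4) → 1 H
  atom 3: C, bond orders sum to 2 (valence 4) → 2 H
  atom 4: C, bond orders sum to 2 (valence 4) → 2 H
  atom 5: C, bond orders sum to 2 (valence 4) → 2 H
  atom 6: C, bond orders sum to 3 (valence 4) → 1 H
  atom 7: C, bond orders sum to 3 (valence 4) → 1 H
  atom 8: C, bond orders sum to 1 (valence 4) → 3 H
  atom 9: C, bond orders sum to 2 (valence 4) → 2 H
  atom 10: C, bond orders sum to 2 (valence 4) → 2 H
  atom 11: C, bond orders sum to 2 (valence 4) → 2 H
  atom 12: C, bond orders sum to 3 (valence 4) → 1 H
  atom 13: C, bond orders sum to 4 (valence 4) → 0 H
  atom 14: O, bond orders sum to 1 (valence 2) → 1 H
  atom 15: C, bond orders sum to 2 (valence 4) → 2 H
  atom 16: C, bond orders sum to 4 (valence 4) → 0 H
  atom 17: N, bond orders sum to 3 (valence 3) → 0 H
Totals → C:15, H:25, N:1, O:1.
In Hill order: C15H25NO.

C15H25NO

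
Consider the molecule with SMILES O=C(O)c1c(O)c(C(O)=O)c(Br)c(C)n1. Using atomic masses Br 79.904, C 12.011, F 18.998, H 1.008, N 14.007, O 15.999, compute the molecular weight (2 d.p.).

First, the molecular formula is C8H6BrNO5 (counting implicit H from valence).
  Br: 1 × 79.904 = 79.904
  C: 8 × 12.011 = 96.088
  H: 6 × 1.008 = 6.048
  N: 1 × 14.007 = 14.007
  O: 5 × 15.999 = 79.995
Sum: 1×79.904 + 8×12.011 + 6×1.008 + 1×14.007 + 5×15.999 = 276.042 → 276.04 g/mol.

276.04 g/mol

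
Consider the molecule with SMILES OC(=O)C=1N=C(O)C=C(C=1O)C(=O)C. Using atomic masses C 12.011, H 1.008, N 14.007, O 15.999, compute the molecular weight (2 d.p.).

197.15 g/mol

First, the molecular formula is C8H7NO5 (counting implicit H from valence).
  C: 8 × 12.011 = 96.088
  H: 7 × 1.008 = 7.056
  N: 1 × 14.007 = 14.007
  O: 5 × 15.999 = 79.995
Sum: 8×12.011 + 7×1.008 + 1×14.007 + 5×15.999 = 197.146 → 197.15 g/mol.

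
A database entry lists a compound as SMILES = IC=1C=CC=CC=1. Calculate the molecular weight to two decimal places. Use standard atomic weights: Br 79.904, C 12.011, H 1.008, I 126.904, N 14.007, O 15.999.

204.01 g/mol

First, the molecular formula is C6H5I (counting implicit H from valence).
  C: 6 × 12.011 = 72.066
  H: 5 × 1.008 = 5.040
  I: 1 × 126.904 = 126.904
Sum: 6×12.011 + 5×1.008 + 1×126.904 = 204.010 → 204.01 g/mol.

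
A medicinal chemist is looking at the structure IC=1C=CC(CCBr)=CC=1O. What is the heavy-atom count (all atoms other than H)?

Every atom symbol written in the SMILES (organic subset) is one heavy atom; implicit H are not written.
Heavy atoms by element → Br:1, C:8, I:1, O:1.
Total: 11.

11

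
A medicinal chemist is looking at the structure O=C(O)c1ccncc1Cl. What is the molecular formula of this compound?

C6H4ClNO2

Walk through each heavy atom and fill implicit hydrogens from standard valence (C 4, N 3, O 2, S 2, halogen 1); for lowercase aromatic atoms, an aromatic c carries 1 H when it has two neighbours and 0 H with three, and aromatic n carries 0 H:
  atom 1: O, bond orders sum to 2 (valence 2) → 0 H
  atom 2: C, bond orders sum to 4 (valence 4) → 0 H
  atom 3: O, bond orders sum to 1 (valence 2) → 1 H
  atom 4: aromatic c, 3 neighbours → 0 H
  atom 5: aromatic c, 2 neighbours → 1 H
  atom 6: aromatic c, 2 neighbours → 1 H
  atom 7: aromatic n, 2 neighbours → 0 H
  atom 8: aromatic c, 2 neighbours → 1 H
  atom 9: aromatic c, 3 neighbours → 0 H
  atom 10: Cl (halogen, monovalent) → 0 H
Totals → C:6, H:4, Cl:1, N:1, O:2.
In Hill order: C6H4ClNO2.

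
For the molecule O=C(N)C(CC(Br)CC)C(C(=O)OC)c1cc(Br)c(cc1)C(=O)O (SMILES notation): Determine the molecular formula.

C16H19Br2NO5

Walk through each heavy atom and fill implicit hydrogens from standard valence (C 4, N 3, O 2, S 2, halogen 1); for lowercase aromatic atoms, an aromatic c carries 1 H when it has two neighbours and 0 H with three, and aromatic n carries 0 H:
  atom 1: O, bond orders sum to 2 (valence 2) → 0 H
  atom 2: C, bond orders sum to 4 (valence 4) → 0 H
  atom 3: N, bond orders sum to 1 (valence 3) → 2 H
  atom 4: C, bond orders sum to 3 (valence 4) → 1 H
  atom 5: C, bond orders sum to 2 (valence 4) → 2 H
  atom 6: C, bond orders sum to 3 (valence 4) → 1 H
  atom 7: Br (halogen, monovalent) → 0 H
  atom 8: C, bond orders sum to 2 (valence 4) → 2 H
  atom 9: C, bond orders sum to 1 (valence 4) → 3 H
  atom 10: C, bond orders sum to 3 (valence 4) → 1 H
  atom 11: C, bond orders sum to 4 (valence 4) → 0 H
  atom 12: O, bond orders sum to 2 (valence 2) → 0 H
  atom 13: O, bond orders sum to 2 (valence 2) → 0 H
  atom 14: C, bond orders sum to 1 (valence 4) → 3 H
  atom 15: aromatic c, 3 neighbours → 0 H
  atom 16: aromatic c, 2 neighbours → 1 H
  atom 17: aromatic c, 3 neighbours → 0 H
  atom 18: Br (halogen, monovalent) → 0 H
  atom 19: aromatic c, 3 neighbours → 0 H
  atom 20: aromatic c, 2 neighbours → 1 H
  atom 21: aromatic c, 2 neighbours → 1 H
  atom 22: C, bond orders sum to 4 (valence 4) → 0 H
  atom 23: O, bond orders sum to 2 (valence 2) → 0 H
  atom 24: O, bond orders sum to 1 (valence 2) → 1 H
Totals → C:16, H:19, Br:2, N:1, O:5.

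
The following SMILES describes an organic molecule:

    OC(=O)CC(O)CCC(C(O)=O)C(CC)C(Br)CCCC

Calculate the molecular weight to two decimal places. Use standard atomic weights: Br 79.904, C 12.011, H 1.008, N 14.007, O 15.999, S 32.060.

First, the molecular formula is C15H27BrO5 (counting implicit H from valence).
  Br: 1 × 79.904 = 79.904
  C: 15 × 12.011 = 180.165
  H: 27 × 1.008 = 27.216
  O: 5 × 15.999 = 79.995
Sum: 1×79.904 + 15×12.011 + 27×1.008 + 5×15.999 = 367.280 → 367.28 g/mol.

367.28 g/mol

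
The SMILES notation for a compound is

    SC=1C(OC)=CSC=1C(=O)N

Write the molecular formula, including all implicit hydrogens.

Walk through each heavy atom and fill implicit hydrogens from standard valence (C 4, N 3, O 2, S 2, halogen 1):
  atom 1: S, bond orders sum to 1 (valence 2) → 1 H
  atom 2: C, bond orders sum to 4 (valence 4) → 0 H
  atom 3: C, bond orders sum to 4 (valence 4) → 0 H
  atom 4: O, bond orders sum to 2 (valence 2) → 0 H
  atom 5: C, bond orders sum to 1 (valence 4) → 3 H
  atom 6: C, bond orders sum to 3 (valence 4) → 1 H
  atom 7: S, bond orders sum to 2 (valence 2) → 0 H
  atom 8: C, bond orders sum to 4 (valence 4) → 0 H
  atom 9: C, bond orders sum to 4 (valence 4) → 0 H
  atom 10: O, bond orders sum to 2 (valence 2) → 0 H
  atom 11: N, bond orders sum to 1 (valence 3) → 2 H
Totals → C:6, H:7, N:1, O:2, S:2.

C6H7NO2S2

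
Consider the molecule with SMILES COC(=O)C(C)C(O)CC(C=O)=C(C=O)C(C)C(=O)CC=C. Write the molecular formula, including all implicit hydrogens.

C16H22O6

Walk through each heavy atom and fill implicit hydrogens from standard valence (C 4, N 3, O 2, S 2, halogen 1):
  atom 1: C, bond orders sum to 1 (valence 4) → 3 H
  atom 2: O, bond orders sum to 2 (valence 2) → 0 H
  atom 3: C, bond orders sum to 4 (valence 4) → 0 H
  atom 4: O, bond orders sum to 2 (valence 2) → 0 H
  atom 5: C, bond orders sum to 3 (valence 4) → 1 H
  atom 6: C, bond orders sum to 1 (valence 4) → 3 H
  atom 7: C, bond orders sum to 3 (valence 4) → 1 H
  atom 8: O, bond orders sum to 1 (valence 2) → 1 H
  atom 9: C, bond orders sum to 2 (valence 4) → 2 H
  atom 10: C, bond orders sum to 4 (valence 4) → 0 H
  atom 11: C, bond orders sum to 3 (valence 4) → 1 H
  atom 12: O, bond orders sum to 2 (valence 2) → 0 H
  atom 13: C, bond orders sum to 4 (valence 4) → 0 H
  atom 14: C, bond orders sum to 3 (valence 4) → 1 H
  atom 15: O, bond orders sum to 2 (valence 2) → 0 H
  atom 16: C, bond orders sum to 3 (valence 4) → 1 H
  atom 17: C, bond orders sum to 1 (valence 4) → 3 H
  atom 18: C, bond orders sum to 4 (valence 4) → 0 H
  atom 19: O, bond orders sum to 2 (valence 2) → 0 H
  atom 20: C, bond orders sum to 2 (valence 4) → 2 H
  atom 21: C, bond orders sum to 3 (valence 4) → 1 H
  atom 22: C, bond orders sum to 2 (valence 4) → 2 H
Totals → C:16, H:22, O:6.
In Hill order: C16H22O6.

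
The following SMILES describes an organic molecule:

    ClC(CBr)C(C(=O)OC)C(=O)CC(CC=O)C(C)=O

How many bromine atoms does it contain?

1

Scan the SMILES for Br atoms (remember two-letter symbols like Cl and Br are single atoms).
Bromine count: 1.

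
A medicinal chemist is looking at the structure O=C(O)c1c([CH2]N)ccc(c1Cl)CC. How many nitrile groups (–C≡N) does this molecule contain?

0

Scan the SMILES for the nitrile motif — none present.
Groups that are present: 1 carboxylic acid, 1 primary amine.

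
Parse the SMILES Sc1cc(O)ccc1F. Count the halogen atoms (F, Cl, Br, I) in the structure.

Halogen atoms appear at heavy-atom position 9 (1×F).
Other groups present: 1 hydroxyl, 1 thiol.
Halogen count: 1.

1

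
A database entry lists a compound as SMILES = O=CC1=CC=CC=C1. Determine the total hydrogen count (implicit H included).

6

Walk through each heavy atom and fill implicit hydrogens from standard valence (C 4, N 3, O 2, S 2, halogen 1):
  atom 1: O, bond orders sum to 2 (valence 2) → 0 H
  atom 2: C, bond orders sum to 3 (valence 4) → 1 H
  atom 3: C, bond orders sum to 4 (valence 4) → 0 H
  atom 4: C, bond orders sum to 3 (valence 4) → 1 H
  atom 5: C, bond orders sum to 3 (valence 4) → 1 H
  atom 6: C, bond orders sum to 3 (valence 4) → 1 H
  atom 7: C, bond orders sum to 3 (valence 4) → 1 H
  atom 8: C, bond orders sum to 3 (valence 4) → 1 H
Total hydrogens: 6.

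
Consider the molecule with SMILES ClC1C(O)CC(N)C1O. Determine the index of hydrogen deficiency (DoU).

Degree of unsaturation = (number of rings) + (number of π bonds).
Ring closures in the SMILES: 1.
π bonds: none → 0 DoU from unsaturation.
Total DoU = 1 + 0 = 1.

1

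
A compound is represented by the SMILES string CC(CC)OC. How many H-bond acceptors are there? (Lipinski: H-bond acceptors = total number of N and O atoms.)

N atoms: 0; O atoms: 1.
Lipinski HBA = 0 + 1 = 1.

1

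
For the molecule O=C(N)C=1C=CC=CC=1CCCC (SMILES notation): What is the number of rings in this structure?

1

In SMILES, each pair of matching ring-closure digits denotes one ring-closing bond; the number of such bonds equals the number of independent rings.
Ring-closure bonds here: 1.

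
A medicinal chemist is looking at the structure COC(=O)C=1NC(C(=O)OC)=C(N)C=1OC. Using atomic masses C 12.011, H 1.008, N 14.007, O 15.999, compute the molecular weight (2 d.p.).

228.20 g/mol

First, the molecular formula is C9H12N2O5 (counting implicit H from valence).
  C: 9 × 12.011 = 108.099
  H: 12 × 1.008 = 12.096
  N: 2 × 14.007 = 28.014
  O: 5 × 15.999 = 79.995
Sum: 9×12.011 + 12×1.008 + 2×14.007 + 5×15.999 = 228.204 → 228.20 g/mol.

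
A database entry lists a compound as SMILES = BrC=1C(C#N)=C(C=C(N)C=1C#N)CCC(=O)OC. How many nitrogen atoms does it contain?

Scan the SMILES for N atoms (remember two-letter symbols like Cl and Br are single atoms).
Nitrogen count: 3.

3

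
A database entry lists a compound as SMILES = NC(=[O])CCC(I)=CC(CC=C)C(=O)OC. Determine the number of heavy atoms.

16

Every atom symbol written in the SMILES (organic subset) is one heavy atom; implicit H are not written.
Heavy atoms by element → C:11, I:1, N:1, O:3.
Total: 16.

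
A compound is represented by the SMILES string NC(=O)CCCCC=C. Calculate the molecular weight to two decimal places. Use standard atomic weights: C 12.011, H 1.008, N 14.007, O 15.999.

127.19 g/mol

First, the molecular formula is C7H13NO (counting implicit H from valence).
  C: 7 × 12.011 = 84.077
  H: 13 × 1.008 = 13.104
  N: 1 × 14.007 = 14.007
  O: 1 × 15.999 = 15.999
Sum: 7×12.011 + 13×1.008 + 1×14.007 + 1×15.999 = 127.187 → 127.19 g/mol.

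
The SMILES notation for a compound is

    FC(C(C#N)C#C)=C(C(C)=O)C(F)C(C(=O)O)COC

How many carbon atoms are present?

Count every carbon token in the SMILES (each C, including those in ring-closure positions and inside branches).
Carbon count: 13.

13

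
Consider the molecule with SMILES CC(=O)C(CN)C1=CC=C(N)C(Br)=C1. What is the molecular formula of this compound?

C10H13BrN2O

Walk through each heavy atom and fill implicit hydrogens from standard valence (C 4, N 3, O 2, S 2, halogen 1):
  atom 1: C, bond orders sum to 1 (valence 4) → 3 H
  atom 2: C, bond orders sum to 4 (valence 4) → 0 H
  atom 3: O, bond orders sum to 2 (valence 2) → 0 H
  atom 4: C, bond orders sum to 3 (valence 4) → 1 H
  atom 5: C, bond orders sum to 2 (valence 4) → 2 H
  atom 6: N, bond orders sum to 1 (valence 3) → 2 H
  atom 7: C, bond orders sum to 4 (valence 4) → 0 H
  atom 8: C, bond orders sum to 3 (valence 4) → 1 H
  atom 9: C, bond orders sum to 3 (valence 4) → 1 H
  atom 10: C, bond orders sum to 4 (valence 4) → 0 H
  atom 11: N, bond orders sum to 1 (valence 3) → 2 H
  atom 12: C, bond orders sum to 4 (valence 4) → 0 H
  atom 13: Br (halogen, monovalent) → 0 H
  atom 14: C, bond orders sum to 3 (valence 4) → 1 H
Totals → C:10, H:13, Br:1, N:2, O:1.
In Hill order: C10H13BrN2O.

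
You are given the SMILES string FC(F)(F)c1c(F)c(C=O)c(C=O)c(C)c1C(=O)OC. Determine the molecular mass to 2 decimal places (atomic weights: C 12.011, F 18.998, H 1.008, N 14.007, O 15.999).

First, the molecular formula is C12H8F4O4 (counting implicit H from valence).
  C: 12 × 12.011 = 144.132
  F: 4 × 18.998 = 75.992
  H: 8 × 1.008 = 8.064
  O: 4 × 15.999 = 63.996
Sum: 12×12.011 + 4×18.998 + 8×1.008 + 4×15.999 = 292.184 → 292.18 g/mol.

292.18 g/mol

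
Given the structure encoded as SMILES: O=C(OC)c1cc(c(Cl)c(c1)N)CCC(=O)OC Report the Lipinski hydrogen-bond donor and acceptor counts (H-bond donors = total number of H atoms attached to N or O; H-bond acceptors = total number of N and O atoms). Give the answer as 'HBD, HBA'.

2, 5

Donors: find every N or O and count the H atoms it carries.
  atom 1 (O): bond orders sum to 2 → 0 H
  atom 3 (O): bond orders sum to 2 → 0 H
  atom 12 (N): bond orders sum to 1 → 2 H
  atom 16 (O): bond orders sum to 2 → 0 H
  atom 17 (O): bond orders sum to 2 → 0 H
Lipinski HBD = 2.
Acceptors: N atoms = 1, O atoms = 4 → HBA = 5.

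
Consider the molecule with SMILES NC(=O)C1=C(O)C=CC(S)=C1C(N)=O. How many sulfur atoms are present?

Scan the SMILES for S atoms (remember two-letter symbols like Cl and Br are single atoms).
Sulfur count: 1.

1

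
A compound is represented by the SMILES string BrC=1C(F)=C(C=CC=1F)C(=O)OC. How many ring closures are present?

In SMILES, each pair of matching ring-closure digits denotes one ring-closing bond; the number of such bonds equals the number of independent rings.
Ring-closure bonds here: 1.

1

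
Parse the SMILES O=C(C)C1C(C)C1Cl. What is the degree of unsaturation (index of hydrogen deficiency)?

Degree of unsaturation = (number of rings) + (number of π bonds).
Ring closures in the SMILES: 1.
π bonds: 1 double bond (each 1 DoU) → 1 DoU from unsaturation.
Total DoU = 1 + 1 = 2.

2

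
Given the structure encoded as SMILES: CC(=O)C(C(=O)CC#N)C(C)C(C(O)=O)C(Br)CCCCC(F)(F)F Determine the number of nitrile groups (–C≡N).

1

The nitrile motif appears at heavy-atom position 8 in the SMILES.
Other groups present: 1 carboxylic acid, 2 ketone.
Nitrile count: 1.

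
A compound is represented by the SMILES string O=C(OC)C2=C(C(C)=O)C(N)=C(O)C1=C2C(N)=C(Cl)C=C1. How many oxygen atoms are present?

Scan the SMILES for O atoms (remember two-letter symbols like Cl and Br are single atoms).
Oxygen count: 4.

4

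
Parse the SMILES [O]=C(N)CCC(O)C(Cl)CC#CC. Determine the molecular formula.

Walk through each heavy atom and fill implicit hydrogens from standard valence (C 4, N 3, O 2, S 2, halogen 1):
  atom 1: O with explicit H count 0
  atom 2: C, bond orders sum to 4 (valence 4) → 0 H
  atom 3: N, bond orders sum to 1 (valence 3) → 2 H
  atom 4: C, bond orders sum to 2 (valence 4) → 2 H
  atom 5: C, bond orders sum to 2 (valence 4) → 2 H
  atom 6: C, bond orders sum to 3 (valence 4) → 1 H
  atom 7: O, bond orders sum to 1 (valence 2) → 1 H
  atom 8: C, bond orders sum to 3 (valence 4) → 1 H
  atom 9: Cl (halogen, monovalent) → 0 H
  atom 10: C, bond orders sum to 2 (valence 4) → 2 H
  atom 11: C, bond orders sum to 4 (valence 4) → 0 H
  atom 12: C, bond orders sum to 4 (valence 4) → 0 H
  atom 13: C, bond orders sum to 1 (valence 4) → 3 H
Totals → C:9, H:14, Cl:1, N:1, O:2.

C9H14ClNO2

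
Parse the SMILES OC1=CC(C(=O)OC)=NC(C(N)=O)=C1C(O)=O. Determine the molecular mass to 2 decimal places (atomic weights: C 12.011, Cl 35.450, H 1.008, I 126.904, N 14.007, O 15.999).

First, the molecular formula is C9H8N2O6 (counting implicit H from valence).
  C: 9 × 12.011 = 108.099
  H: 8 × 1.008 = 8.064
  N: 2 × 14.007 = 28.014
  O: 6 × 15.999 = 95.994
Sum: 9×12.011 + 8×1.008 + 2×14.007 + 6×15.999 = 240.171 → 240.17 g/mol.

240.17 g/mol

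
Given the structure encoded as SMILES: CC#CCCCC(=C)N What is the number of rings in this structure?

0

In SMILES, each pair of matching ring-closure digits denotes one ring-closing bond; the number of such bonds equals the number of independent rings.
Ring-closure bonds here: 0.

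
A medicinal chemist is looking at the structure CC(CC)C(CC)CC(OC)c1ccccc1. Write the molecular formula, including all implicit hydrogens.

C16H26O

Walk through each heavy atom and fill implicit hydrogens from standard valence (C 4, N 3, O 2, S 2, halogen 1); for lowercase aromatic atoms, an aromatic c carries 1 H when it has two neighbours and 0 H with three, and aromatic n carries 0 H:
  atom 1: C, bond orders sum to 1 (valence 4) → 3 H
  atom 2: C, bond orders sum to 3 (valence 4) → 1 H
  atom 3: C, bond orders sum to 2 (valence 4) → 2 H
  atom 4: C, bond orders sum to 1 (valence 4) → 3 H
  atom 5: C, bond orders sum to 3 (valence 4) → 1 H
  atom 6: C, bond orders sum to 2 (valence 4) → 2 H
  atom 7: C, bond orders sum to 1 (valence 4) → 3 H
  atom 8: C, bond orders sum to 2 (valence 4) → 2 H
  atom 9: C, bond orders sum to 3 (valence 4) → 1 H
  atom 10: O, bond orders sum to 2 (valence 2) → 0 H
  atom 11: C, bond orders sum to 1 (valence 4) → 3 H
  atom 12: aromatic c, 3 neighbours → 0 H
  atom 13: aromatic c, 2 neighbours → 1 H
  atom 14: aromatic c, 2 neighbours → 1 H
  atom 15: aromatic c, 2 neighbours → 1 H
  atom 16: aromatic c, 2 neighbours → 1 H
  atom 17: aromatic c, 2 neighbours → 1 H
Totals → C:16, H:26, O:1.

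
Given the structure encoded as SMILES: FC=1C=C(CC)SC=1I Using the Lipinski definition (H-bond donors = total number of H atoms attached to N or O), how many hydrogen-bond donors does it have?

0

Donors: find every N or O and count the H atoms it carries.
  (no N or O atoms present)
Lipinski HBD = 0.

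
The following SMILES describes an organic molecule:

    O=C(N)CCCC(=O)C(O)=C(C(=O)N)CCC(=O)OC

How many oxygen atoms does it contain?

Scan the SMILES for O atoms (remember two-letter symbols like Cl and Br are single atoms).
Oxygen count: 6.

6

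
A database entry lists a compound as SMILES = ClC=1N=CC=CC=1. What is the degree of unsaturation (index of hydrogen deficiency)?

Molecular formula: C5H4ClN.
DoU = (2C + 2 + N − H − X) / 2, where X is the halogen count and O/S are ignored.
    = (2·5 + 2 + 1 − 4 − 1) / 2 = 8 / 2 = 4.

4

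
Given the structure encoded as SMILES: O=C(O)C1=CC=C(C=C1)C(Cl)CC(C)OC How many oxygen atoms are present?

Scan the SMILES for O atoms (remember two-letter symbols like Cl and Br are single atoms).
Oxygen count: 3.

3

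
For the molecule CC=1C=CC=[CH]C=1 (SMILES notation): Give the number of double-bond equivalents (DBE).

Molecular formula: C7H8.
DoU = (2C + 2 + N − H − X) / 2, where X is the halogen count and O/S are ignored.
    = (2·7 + 2 + 0 − 8 − 0) / 2 = 8 / 2 = 4.

4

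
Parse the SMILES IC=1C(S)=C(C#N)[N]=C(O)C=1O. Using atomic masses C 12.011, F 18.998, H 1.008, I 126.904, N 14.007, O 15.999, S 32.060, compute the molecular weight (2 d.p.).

First, the molecular formula is C6H3IN2O2S (counting implicit H from valence).
  C: 6 × 12.011 = 72.066
  H: 3 × 1.008 = 3.024
  I: 1 × 126.904 = 126.904
  N: 2 × 14.007 = 28.014
  O: 2 × 15.999 = 31.998
  S: 1 × 32.060 = 32.060
Sum: 6×12.011 + 3×1.008 + 1×126.904 + 2×14.007 + 2×15.999 + 1×32.060 = 294.066 → 294.07 g/mol.

294.07 g/mol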